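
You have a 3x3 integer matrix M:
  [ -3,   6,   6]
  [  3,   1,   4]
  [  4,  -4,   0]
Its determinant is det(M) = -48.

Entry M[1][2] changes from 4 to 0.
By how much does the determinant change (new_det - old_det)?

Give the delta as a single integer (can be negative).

Answer: -48

Derivation:
Cofactor C_12 = 12
Entry delta = 0 - 4 = -4
Det delta = entry_delta * cofactor = -4 * 12 = -48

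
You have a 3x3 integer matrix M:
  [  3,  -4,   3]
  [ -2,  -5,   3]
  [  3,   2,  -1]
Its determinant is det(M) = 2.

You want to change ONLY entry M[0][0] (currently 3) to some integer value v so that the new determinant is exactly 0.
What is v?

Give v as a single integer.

Answer: 5

Derivation:
det is linear in entry M[0][0]: det = old_det + (v - 3) * C_00
Cofactor C_00 = -1
Want det = 0: 2 + (v - 3) * -1 = 0
  (v - 3) = -2 / -1 = 2
  v = 3 + (2) = 5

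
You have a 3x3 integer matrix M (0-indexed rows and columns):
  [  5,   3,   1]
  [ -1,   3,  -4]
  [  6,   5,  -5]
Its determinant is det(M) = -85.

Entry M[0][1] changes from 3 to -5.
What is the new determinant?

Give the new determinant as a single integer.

det is linear in row 0: changing M[0][1] by delta changes det by delta * cofactor(0,1).
Cofactor C_01 = (-1)^(0+1) * minor(0,1) = -29
Entry delta = -5 - 3 = -8
Det delta = -8 * -29 = 232
New det = -85 + 232 = 147

Answer: 147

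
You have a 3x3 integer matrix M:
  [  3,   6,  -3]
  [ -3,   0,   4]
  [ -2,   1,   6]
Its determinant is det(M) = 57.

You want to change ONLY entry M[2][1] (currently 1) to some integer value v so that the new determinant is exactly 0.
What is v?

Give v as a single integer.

det is linear in entry M[2][1]: det = old_det + (v - 1) * C_21
Cofactor C_21 = -3
Want det = 0: 57 + (v - 1) * -3 = 0
  (v - 1) = -57 / -3 = 19
  v = 1 + (19) = 20

Answer: 20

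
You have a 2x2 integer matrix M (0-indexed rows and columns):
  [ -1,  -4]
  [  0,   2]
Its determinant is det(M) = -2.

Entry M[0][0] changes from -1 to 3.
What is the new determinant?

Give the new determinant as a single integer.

det is linear in row 0: changing M[0][0] by delta changes det by delta * cofactor(0,0).
Cofactor C_00 = (-1)^(0+0) * minor(0,0) = 2
Entry delta = 3 - -1 = 4
Det delta = 4 * 2 = 8
New det = -2 + 8 = 6

Answer: 6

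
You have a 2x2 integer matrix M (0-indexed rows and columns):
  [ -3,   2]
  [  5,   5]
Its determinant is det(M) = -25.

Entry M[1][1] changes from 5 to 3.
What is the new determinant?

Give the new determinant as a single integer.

det is linear in row 1: changing M[1][1] by delta changes det by delta * cofactor(1,1).
Cofactor C_11 = (-1)^(1+1) * minor(1,1) = -3
Entry delta = 3 - 5 = -2
Det delta = -2 * -3 = 6
New det = -25 + 6 = -19

Answer: -19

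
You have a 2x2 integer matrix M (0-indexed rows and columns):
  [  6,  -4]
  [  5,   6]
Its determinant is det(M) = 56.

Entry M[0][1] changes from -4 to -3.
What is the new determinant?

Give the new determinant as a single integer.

det is linear in row 0: changing M[0][1] by delta changes det by delta * cofactor(0,1).
Cofactor C_01 = (-1)^(0+1) * minor(0,1) = -5
Entry delta = -3 - -4 = 1
Det delta = 1 * -5 = -5
New det = 56 + -5 = 51

Answer: 51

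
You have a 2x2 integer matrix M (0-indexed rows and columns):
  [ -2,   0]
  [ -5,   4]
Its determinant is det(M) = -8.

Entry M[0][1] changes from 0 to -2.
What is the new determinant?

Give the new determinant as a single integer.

det is linear in row 0: changing M[0][1] by delta changes det by delta * cofactor(0,1).
Cofactor C_01 = (-1)^(0+1) * minor(0,1) = 5
Entry delta = -2 - 0 = -2
Det delta = -2 * 5 = -10
New det = -8 + -10 = -18

Answer: -18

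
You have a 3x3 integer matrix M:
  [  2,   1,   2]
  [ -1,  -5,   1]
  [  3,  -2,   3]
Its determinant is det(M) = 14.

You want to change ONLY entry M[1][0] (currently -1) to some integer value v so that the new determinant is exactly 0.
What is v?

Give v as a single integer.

det is linear in entry M[1][0]: det = old_det + (v - -1) * C_10
Cofactor C_10 = -7
Want det = 0: 14 + (v - -1) * -7 = 0
  (v - -1) = -14 / -7 = 2
  v = -1 + (2) = 1

Answer: 1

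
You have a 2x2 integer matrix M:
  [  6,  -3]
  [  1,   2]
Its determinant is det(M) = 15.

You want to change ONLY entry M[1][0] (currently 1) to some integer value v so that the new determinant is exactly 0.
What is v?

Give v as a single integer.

Answer: -4

Derivation:
det is linear in entry M[1][0]: det = old_det + (v - 1) * C_10
Cofactor C_10 = 3
Want det = 0: 15 + (v - 1) * 3 = 0
  (v - 1) = -15 / 3 = -5
  v = 1 + (-5) = -4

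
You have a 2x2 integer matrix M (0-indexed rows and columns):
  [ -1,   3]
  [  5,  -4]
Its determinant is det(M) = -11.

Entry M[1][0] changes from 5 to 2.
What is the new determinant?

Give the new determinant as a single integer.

Answer: -2

Derivation:
det is linear in row 1: changing M[1][0] by delta changes det by delta * cofactor(1,0).
Cofactor C_10 = (-1)^(1+0) * minor(1,0) = -3
Entry delta = 2 - 5 = -3
Det delta = -3 * -3 = 9
New det = -11 + 9 = -2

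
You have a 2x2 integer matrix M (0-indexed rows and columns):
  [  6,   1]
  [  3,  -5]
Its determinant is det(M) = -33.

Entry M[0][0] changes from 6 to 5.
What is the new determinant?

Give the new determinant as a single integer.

det is linear in row 0: changing M[0][0] by delta changes det by delta * cofactor(0,0).
Cofactor C_00 = (-1)^(0+0) * minor(0,0) = -5
Entry delta = 5 - 6 = -1
Det delta = -1 * -5 = 5
New det = -33 + 5 = -28

Answer: -28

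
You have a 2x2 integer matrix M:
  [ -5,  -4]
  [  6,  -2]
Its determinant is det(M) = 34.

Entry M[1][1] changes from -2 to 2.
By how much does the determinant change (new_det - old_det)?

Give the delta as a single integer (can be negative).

Cofactor C_11 = -5
Entry delta = 2 - -2 = 4
Det delta = entry_delta * cofactor = 4 * -5 = -20

Answer: -20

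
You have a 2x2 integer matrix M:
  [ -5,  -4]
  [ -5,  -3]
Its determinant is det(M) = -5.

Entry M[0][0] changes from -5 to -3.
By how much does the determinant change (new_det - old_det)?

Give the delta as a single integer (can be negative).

Cofactor C_00 = -3
Entry delta = -3 - -5 = 2
Det delta = entry_delta * cofactor = 2 * -3 = -6

Answer: -6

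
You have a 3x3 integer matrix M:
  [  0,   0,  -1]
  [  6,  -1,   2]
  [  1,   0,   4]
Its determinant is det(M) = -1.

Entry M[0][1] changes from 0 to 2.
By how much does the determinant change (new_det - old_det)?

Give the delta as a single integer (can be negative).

Answer: -44

Derivation:
Cofactor C_01 = -22
Entry delta = 2 - 0 = 2
Det delta = entry_delta * cofactor = 2 * -22 = -44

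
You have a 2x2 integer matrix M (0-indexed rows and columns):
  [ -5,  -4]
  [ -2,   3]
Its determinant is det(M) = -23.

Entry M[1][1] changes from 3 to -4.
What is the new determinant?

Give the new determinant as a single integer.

det is linear in row 1: changing M[1][1] by delta changes det by delta * cofactor(1,1).
Cofactor C_11 = (-1)^(1+1) * minor(1,1) = -5
Entry delta = -4 - 3 = -7
Det delta = -7 * -5 = 35
New det = -23 + 35 = 12

Answer: 12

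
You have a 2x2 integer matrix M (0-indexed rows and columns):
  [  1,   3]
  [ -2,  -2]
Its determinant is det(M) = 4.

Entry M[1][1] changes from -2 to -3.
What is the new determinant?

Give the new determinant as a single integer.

det is linear in row 1: changing M[1][1] by delta changes det by delta * cofactor(1,1).
Cofactor C_11 = (-1)^(1+1) * minor(1,1) = 1
Entry delta = -3 - -2 = -1
Det delta = -1 * 1 = -1
New det = 4 + -1 = 3

Answer: 3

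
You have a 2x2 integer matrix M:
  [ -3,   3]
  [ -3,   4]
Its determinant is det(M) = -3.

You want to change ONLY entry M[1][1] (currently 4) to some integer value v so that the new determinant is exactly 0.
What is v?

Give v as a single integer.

det is linear in entry M[1][1]: det = old_det + (v - 4) * C_11
Cofactor C_11 = -3
Want det = 0: -3 + (v - 4) * -3 = 0
  (v - 4) = 3 / -3 = -1
  v = 4 + (-1) = 3

Answer: 3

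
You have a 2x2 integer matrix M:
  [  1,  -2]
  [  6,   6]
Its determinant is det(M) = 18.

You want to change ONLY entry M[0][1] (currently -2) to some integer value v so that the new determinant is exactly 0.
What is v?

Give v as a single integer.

Answer: 1

Derivation:
det is linear in entry M[0][1]: det = old_det + (v - -2) * C_01
Cofactor C_01 = -6
Want det = 0: 18 + (v - -2) * -6 = 0
  (v - -2) = -18 / -6 = 3
  v = -2 + (3) = 1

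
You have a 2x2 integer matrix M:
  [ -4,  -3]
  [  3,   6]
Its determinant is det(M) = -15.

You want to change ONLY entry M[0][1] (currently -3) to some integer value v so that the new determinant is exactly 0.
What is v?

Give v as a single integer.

det is linear in entry M[0][1]: det = old_det + (v - -3) * C_01
Cofactor C_01 = -3
Want det = 0: -15 + (v - -3) * -3 = 0
  (v - -3) = 15 / -3 = -5
  v = -3 + (-5) = -8

Answer: -8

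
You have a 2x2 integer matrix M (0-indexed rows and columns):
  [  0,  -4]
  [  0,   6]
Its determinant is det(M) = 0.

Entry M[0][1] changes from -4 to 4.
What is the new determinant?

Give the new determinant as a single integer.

Answer: 0

Derivation:
det is linear in row 0: changing M[0][1] by delta changes det by delta * cofactor(0,1).
Cofactor C_01 = (-1)^(0+1) * minor(0,1) = 0
Entry delta = 4 - -4 = 8
Det delta = 8 * 0 = 0
New det = 0 + 0 = 0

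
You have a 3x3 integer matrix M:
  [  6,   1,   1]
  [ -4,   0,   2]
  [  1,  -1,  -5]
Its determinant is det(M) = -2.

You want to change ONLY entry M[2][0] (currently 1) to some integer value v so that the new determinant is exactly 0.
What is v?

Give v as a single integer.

Answer: 2

Derivation:
det is linear in entry M[2][0]: det = old_det + (v - 1) * C_20
Cofactor C_20 = 2
Want det = 0: -2 + (v - 1) * 2 = 0
  (v - 1) = 2 / 2 = 1
  v = 1 + (1) = 2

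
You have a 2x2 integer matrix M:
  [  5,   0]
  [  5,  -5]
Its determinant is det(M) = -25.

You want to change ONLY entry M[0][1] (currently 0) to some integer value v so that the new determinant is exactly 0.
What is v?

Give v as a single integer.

Answer: -5

Derivation:
det is linear in entry M[0][1]: det = old_det + (v - 0) * C_01
Cofactor C_01 = -5
Want det = 0: -25 + (v - 0) * -5 = 0
  (v - 0) = 25 / -5 = -5
  v = 0 + (-5) = -5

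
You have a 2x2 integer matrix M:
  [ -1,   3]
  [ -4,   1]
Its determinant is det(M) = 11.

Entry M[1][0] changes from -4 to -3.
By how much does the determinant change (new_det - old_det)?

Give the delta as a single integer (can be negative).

Answer: -3

Derivation:
Cofactor C_10 = -3
Entry delta = -3 - -4 = 1
Det delta = entry_delta * cofactor = 1 * -3 = -3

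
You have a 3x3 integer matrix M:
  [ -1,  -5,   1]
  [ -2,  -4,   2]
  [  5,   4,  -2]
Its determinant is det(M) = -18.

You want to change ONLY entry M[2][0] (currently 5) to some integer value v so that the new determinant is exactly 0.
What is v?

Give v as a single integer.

Answer: 2

Derivation:
det is linear in entry M[2][0]: det = old_det + (v - 5) * C_20
Cofactor C_20 = -6
Want det = 0: -18 + (v - 5) * -6 = 0
  (v - 5) = 18 / -6 = -3
  v = 5 + (-3) = 2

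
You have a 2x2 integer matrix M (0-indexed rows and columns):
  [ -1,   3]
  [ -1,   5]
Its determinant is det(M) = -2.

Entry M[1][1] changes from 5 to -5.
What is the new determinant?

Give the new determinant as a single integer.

Answer: 8

Derivation:
det is linear in row 1: changing M[1][1] by delta changes det by delta * cofactor(1,1).
Cofactor C_11 = (-1)^(1+1) * minor(1,1) = -1
Entry delta = -5 - 5 = -10
Det delta = -10 * -1 = 10
New det = -2 + 10 = 8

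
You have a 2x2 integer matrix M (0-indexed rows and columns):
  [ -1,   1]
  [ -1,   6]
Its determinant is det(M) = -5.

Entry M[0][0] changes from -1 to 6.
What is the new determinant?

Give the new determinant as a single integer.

Answer: 37

Derivation:
det is linear in row 0: changing M[0][0] by delta changes det by delta * cofactor(0,0).
Cofactor C_00 = (-1)^(0+0) * minor(0,0) = 6
Entry delta = 6 - -1 = 7
Det delta = 7 * 6 = 42
New det = -5 + 42 = 37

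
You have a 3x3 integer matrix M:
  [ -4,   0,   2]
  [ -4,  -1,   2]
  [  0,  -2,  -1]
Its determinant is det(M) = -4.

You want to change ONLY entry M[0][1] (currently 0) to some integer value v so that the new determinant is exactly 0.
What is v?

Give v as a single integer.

det is linear in entry M[0][1]: det = old_det + (v - 0) * C_01
Cofactor C_01 = -4
Want det = 0: -4 + (v - 0) * -4 = 0
  (v - 0) = 4 / -4 = -1
  v = 0 + (-1) = -1

Answer: -1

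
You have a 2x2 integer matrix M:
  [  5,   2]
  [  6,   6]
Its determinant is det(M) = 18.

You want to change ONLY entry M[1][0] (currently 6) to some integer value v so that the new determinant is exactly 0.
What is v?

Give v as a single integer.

det is linear in entry M[1][0]: det = old_det + (v - 6) * C_10
Cofactor C_10 = -2
Want det = 0: 18 + (v - 6) * -2 = 0
  (v - 6) = -18 / -2 = 9
  v = 6 + (9) = 15

Answer: 15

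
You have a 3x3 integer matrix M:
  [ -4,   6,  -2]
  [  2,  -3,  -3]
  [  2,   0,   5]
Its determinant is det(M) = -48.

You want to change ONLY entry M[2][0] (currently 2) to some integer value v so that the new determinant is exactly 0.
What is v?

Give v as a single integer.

Answer: 0

Derivation:
det is linear in entry M[2][0]: det = old_det + (v - 2) * C_20
Cofactor C_20 = -24
Want det = 0: -48 + (v - 2) * -24 = 0
  (v - 2) = 48 / -24 = -2
  v = 2 + (-2) = 0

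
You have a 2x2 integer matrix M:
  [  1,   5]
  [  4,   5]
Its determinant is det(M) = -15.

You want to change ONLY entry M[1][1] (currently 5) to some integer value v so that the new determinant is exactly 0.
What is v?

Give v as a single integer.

det is linear in entry M[1][1]: det = old_det + (v - 5) * C_11
Cofactor C_11 = 1
Want det = 0: -15 + (v - 5) * 1 = 0
  (v - 5) = 15 / 1 = 15
  v = 5 + (15) = 20

Answer: 20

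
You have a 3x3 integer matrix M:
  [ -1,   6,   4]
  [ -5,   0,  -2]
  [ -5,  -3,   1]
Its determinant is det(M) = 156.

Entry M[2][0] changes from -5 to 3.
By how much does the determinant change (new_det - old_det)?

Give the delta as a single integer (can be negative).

Answer: -96

Derivation:
Cofactor C_20 = -12
Entry delta = 3 - -5 = 8
Det delta = entry_delta * cofactor = 8 * -12 = -96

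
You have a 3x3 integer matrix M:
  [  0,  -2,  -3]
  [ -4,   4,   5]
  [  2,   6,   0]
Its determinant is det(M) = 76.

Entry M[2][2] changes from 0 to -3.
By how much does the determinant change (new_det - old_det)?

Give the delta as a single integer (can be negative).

Answer: 24

Derivation:
Cofactor C_22 = -8
Entry delta = -3 - 0 = -3
Det delta = entry_delta * cofactor = -3 * -8 = 24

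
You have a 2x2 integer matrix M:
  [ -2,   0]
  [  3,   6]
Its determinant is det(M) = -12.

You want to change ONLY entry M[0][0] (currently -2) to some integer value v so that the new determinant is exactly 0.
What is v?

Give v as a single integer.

det is linear in entry M[0][0]: det = old_det + (v - -2) * C_00
Cofactor C_00 = 6
Want det = 0: -12 + (v - -2) * 6 = 0
  (v - -2) = 12 / 6 = 2
  v = -2 + (2) = 0

Answer: 0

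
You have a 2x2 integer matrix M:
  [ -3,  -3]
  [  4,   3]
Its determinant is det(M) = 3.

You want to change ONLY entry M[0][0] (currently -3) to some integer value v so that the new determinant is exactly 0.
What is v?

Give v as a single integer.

Answer: -4

Derivation:
det is linear in entry M[0][0]: det = old_det + (v - -3) * C_00
Cofactor C_00 = 3
Want det = 0: 3 + (v - -3) * 3 = 0
  (v - -3) = -3 / 3 = -1
  v = -3 + (-1) = -4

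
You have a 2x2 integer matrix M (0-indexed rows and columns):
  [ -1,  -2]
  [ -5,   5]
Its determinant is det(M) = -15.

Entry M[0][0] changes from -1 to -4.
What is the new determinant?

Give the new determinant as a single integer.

det is linear in row 0: changing M[0][0] by delta changes det by delta * cofactor(0,0).
Cofactor C_00 = (-1)^(0+0) * minor(0,0) = 5
Entry delta = -4 - -1 = -3
Det delta = -3 * 5 = -15
New det = -15 + -15 = -30

Answer: -30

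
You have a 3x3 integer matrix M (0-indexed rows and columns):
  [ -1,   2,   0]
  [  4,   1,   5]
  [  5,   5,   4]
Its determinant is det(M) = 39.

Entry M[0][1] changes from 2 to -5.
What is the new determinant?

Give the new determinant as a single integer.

Answer: -24

Derivation:
det is linear in row 0: changing M[0][1] by delta changes det by delta * cofactor(0,1).
Cofactor C_01 = (-1)^(0+1) * minor(0,1) = 9
Entry delta = -5 - 2 = -7
Det delta = -7 * 9 = -63
New det = 39 + -63 = -24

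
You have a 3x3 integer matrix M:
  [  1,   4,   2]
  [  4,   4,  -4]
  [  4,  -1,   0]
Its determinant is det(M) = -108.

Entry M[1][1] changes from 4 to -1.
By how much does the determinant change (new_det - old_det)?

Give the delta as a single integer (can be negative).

Cofactor C_11 = -8
Entry delta = -1 - 4 = -5
Det delta = entry_delta * cofactor = -5 * -8 = 40

Answer: 40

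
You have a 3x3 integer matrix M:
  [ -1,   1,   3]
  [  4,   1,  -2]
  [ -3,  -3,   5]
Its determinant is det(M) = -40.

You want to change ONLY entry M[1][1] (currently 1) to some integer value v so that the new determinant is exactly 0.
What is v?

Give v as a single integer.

det is linear in entry M[1][1]: det = old_det + (v - 1) * C_11
Cofactor C_11 = 4
Want det = 0: -40 + (v - 1) * 4 = 0
  (v - 1) = 40 / 4 = 10
  v = 1 + (10) = 11

Answer: 11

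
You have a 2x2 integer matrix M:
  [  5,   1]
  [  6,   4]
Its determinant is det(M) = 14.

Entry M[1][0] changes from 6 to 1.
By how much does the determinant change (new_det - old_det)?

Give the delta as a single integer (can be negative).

Answer: 5

Derivation:
Cofactor C_10 = -1
Entry delta = 1 - 6 = -5
Det delta = entry_delta * cofactor = -5 * -1 = 5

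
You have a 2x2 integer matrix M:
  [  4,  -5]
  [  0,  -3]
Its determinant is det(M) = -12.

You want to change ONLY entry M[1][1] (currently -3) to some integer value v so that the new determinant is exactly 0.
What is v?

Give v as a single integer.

det is linear in entry M[1][1]: det = old_det + (v - -3) * C_11
Cofactor C_11 = 4
Want det = 0: -12 + (v - -3) * 4 = 0
  (v - -3) = 12 / 4 = 3
  v = -3 + (3) = 0

Answer: 0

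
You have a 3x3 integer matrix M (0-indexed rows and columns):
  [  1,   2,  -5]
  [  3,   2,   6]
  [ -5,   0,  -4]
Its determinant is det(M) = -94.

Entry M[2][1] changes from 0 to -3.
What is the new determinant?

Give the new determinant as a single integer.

Answer: -31

Derivation:
det is linear in row 2: changing M[2][1] by delta changes det by delta * cofactor(2,1).
Cofactor C_21 = (-1)^(2+1) * minor(2,1) = -21
Entry delta = -3 - 0 = -3
Det delta = -3 * -21 = 63
New det = -94 + 63 = -31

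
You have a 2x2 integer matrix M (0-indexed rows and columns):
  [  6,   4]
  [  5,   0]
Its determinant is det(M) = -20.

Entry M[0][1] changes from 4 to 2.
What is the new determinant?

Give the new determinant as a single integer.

det is linear in row 0: changing M[0][1] by delta changes det by delta * cofactor(0,1).
Cofactor C_01 = (-1)^(0+1) * minor(0,1) = -5
Entry delta = 2 - 4 = -2
Det delta = -2 * -5 = 10
New det = -20 + 10 = -10

Answer: -10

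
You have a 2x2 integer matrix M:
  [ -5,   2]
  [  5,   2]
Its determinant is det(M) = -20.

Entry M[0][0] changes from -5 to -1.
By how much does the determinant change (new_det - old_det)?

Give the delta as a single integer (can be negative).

Cofactor C_00 = 2
Entry delta = -1 - -5 = 4
Det delta = entry_delta * cofactor = 4 * 2 = 8

Answer: 8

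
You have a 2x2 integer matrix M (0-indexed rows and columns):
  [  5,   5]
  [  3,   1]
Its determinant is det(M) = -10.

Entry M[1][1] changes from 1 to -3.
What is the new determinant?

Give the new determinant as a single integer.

Answer: -30

Derivation:
det is linear in row 1: changing M[1][1] by delta changes det by delta * cofactor(1,1).
Cofactor C_11 = (-1)^(1+1) * minor(1,1) = 5
Entry delta = -3 - 1 = -4
Det delta = -4 * 5 = -20
New det = -10 + -20 = -30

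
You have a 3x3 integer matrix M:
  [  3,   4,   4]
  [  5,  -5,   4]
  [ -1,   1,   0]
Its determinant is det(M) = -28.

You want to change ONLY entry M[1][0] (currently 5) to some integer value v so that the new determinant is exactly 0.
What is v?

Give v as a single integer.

det is linear in entry M[1][0]: det = old_det + (v - 5) * C_10
Cofactor C_10 = 4
Want det = 0: -28 + (v - 5) * 4 = 0
  (v - 5) = 28 / 4 = 7
  v = 5 + (7) = 12

Answer: 12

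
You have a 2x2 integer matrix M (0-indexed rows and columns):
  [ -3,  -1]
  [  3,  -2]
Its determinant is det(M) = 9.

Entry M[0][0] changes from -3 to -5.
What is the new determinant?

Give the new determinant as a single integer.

det is linear in row 0: changing M[0][0] by delta changes det by delta * cofactor(0,0).
Cofactor C_00 = (-1)^(0+0) * minor(0,0) = -2
Entry delta = -5 - -3 = -2
Det delta = -2 * -2 = 4
New det = 9 + 4 = 13

Answer: 13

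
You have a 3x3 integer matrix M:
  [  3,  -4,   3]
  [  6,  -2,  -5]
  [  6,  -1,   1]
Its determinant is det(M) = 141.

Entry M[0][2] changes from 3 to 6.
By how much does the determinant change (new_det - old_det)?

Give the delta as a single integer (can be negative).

Answer: 18

Derivation:
Cofactor C_02 = 6
Entry delta = 6 - 3 = 3
Det delta = entry_delta * cofactor = 3 * 6 = 18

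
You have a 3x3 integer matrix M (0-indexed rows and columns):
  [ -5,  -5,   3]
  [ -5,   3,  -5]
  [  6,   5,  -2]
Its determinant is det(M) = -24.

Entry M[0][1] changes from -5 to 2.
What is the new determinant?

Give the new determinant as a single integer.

Answer: -304

Derivation:
det is linear in row 0: changing M[0][1] by delta changes det by delta * cofactor(0,1).
Cofactor C_01 = (-1)^(0+1) * minor(0,1) = -40
Entry delta = 2 - -5 = 7
Det delta = 7 * -40 = -280
New det = -24 + -280 = -304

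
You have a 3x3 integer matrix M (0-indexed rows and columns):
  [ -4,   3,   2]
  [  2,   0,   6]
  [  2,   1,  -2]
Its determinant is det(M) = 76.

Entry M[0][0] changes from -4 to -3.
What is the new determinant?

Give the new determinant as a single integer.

Answer: 70

Derivation:
det is linear in row 0: changing M[0][0] by delta changes det by delta * cofactor(0,0).
Cofactor C_00 = (-1)^(0+0) * minor(0,0) = -6
Entry delta = -3 - -4 = 1
Det delta = 1 * -6 = -6
New det = 76 + -6 = 70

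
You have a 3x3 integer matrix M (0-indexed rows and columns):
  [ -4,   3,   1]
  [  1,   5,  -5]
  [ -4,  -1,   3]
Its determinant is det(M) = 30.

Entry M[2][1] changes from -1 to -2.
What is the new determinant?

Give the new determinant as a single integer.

Answer: 49

Derivation:
det is linear in row 2: changing M[2][1] by delta changes det by delta * cofactor(2,1).
Cofactor C_21 = (-1)^(2+1) * minor(2,1) = -19
Entry delta = -2 - -1 = -1
Det delta = -1 * -19 = 19
New det = 30 + 19 = 49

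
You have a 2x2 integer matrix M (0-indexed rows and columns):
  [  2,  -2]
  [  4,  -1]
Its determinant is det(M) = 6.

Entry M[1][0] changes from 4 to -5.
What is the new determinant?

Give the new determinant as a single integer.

Answer: -12

Derivation:
det is linear in row 1: changing M[1][0] by delta changes det by delta * cofactor(1,0).
Cofactor C_10 = (-1)^(1+0) * minor(1,0) = 2
Entry delta = -5 - 4 = -9
Det delta = -9 * 2 = -18
New det = 6 + -18 = -12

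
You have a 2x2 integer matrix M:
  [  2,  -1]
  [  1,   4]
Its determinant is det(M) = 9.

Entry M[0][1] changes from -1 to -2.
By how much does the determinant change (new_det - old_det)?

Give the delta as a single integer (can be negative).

Cofactor C_01 = -1
Entry delta = -2 - -1 = -1
Det delta = entry_delta * cofactor = -1 * -1 = 1

Answer: 1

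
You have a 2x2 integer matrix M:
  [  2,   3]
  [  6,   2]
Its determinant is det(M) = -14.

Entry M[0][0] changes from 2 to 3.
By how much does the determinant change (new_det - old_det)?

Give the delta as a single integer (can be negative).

Cofactor C_00 = 2
Entry delta = 3 - 2 = 1
Det delta = entry_delta * cofactor = 1 * 2 = 2

Answer: 2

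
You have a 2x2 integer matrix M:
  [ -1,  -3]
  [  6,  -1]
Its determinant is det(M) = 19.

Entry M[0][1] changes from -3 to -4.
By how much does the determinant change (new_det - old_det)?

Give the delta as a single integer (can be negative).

Answer: 6

Derivation:
Cofactor C_01 = -6
Entry delta = -4 - -3 = -1
Det delta = entry_delta * cofactor = -1 * -6 = 6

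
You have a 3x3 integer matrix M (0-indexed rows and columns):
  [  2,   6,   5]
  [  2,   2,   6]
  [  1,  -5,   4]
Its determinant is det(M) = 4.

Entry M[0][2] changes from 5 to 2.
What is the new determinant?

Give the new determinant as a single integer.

det is linear in row 0: changing M[0][2] by delta changes det by delta * cofactor(0,2).
Cofactor C_02 = (-1)^(0+2) * minor(0,2) = -12
Entry delta = 2 - 5 = -3
Det delta = -3 * -12 = 36
New det = 4 + 36 = 40

Answer: 40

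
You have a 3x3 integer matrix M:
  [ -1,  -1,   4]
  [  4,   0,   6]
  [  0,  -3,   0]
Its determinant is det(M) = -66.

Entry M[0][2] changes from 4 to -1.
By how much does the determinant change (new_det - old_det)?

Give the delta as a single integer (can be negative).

Cofactor C_02 = -12
Entry delta = -1 - 4 = -5
Det delta = entry_delta * cofactor = -5 * -12 = 60

Answer: 60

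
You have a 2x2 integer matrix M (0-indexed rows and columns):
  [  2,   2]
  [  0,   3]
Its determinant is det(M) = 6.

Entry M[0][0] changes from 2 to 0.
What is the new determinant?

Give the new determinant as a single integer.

Answer: 0

Derivation:
det is linear in row 0: changing M[0][0] by delta changes det by delta * cofactor(0,0).
Cofactor C_00 = (-1)^(0+0) * minor(0,0) = 3
Entry delta = 0 - 2 = -2
Det delta = -2 * 3 = -6
New det = 6 + -6 = 0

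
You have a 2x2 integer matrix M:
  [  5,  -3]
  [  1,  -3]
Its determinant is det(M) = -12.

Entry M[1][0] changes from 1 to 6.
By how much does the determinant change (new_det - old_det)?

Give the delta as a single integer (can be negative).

Cofactor C_10 = 3
Entry delta = 6 - 1 = 5
Det delta = entry_delta * cofactor = 5 * 3 = 15

Answer: 15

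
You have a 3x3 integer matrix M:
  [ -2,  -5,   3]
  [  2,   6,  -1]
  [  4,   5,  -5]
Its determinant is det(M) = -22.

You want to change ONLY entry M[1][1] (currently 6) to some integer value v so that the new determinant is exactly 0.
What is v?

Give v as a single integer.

det is linear in entry M[1][1]: det = old_det + (v - 6) * C_11
Cofactor C_11 = -2
Want det = 0: -22 + (v - 6) * -2 = 0
  (v - 6) = 22 / -2 = -11
  v = 6 + (-11) = -5

Answer: -5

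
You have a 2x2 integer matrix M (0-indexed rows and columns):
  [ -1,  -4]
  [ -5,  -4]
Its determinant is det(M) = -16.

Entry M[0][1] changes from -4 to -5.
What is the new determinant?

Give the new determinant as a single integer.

det is linear in row 0: changing M[0][1] by delta changes det by delta * cofactor(0,1).
Cofactor C_01 = (-1)^(0+1) * minor(0,1) = 5
Entry delta = -5 - -4 = -1
Det delta = -1 * 5 = -5
New det = -16 + -5 = -21

Answer: -21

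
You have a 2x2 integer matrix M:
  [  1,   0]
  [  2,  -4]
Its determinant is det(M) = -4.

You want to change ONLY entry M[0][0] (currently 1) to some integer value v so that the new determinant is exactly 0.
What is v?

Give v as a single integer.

Answer: 0

Derivation:
det is linear in entry M[0][0]: det = old_det + (v - 1) * C_00
Cofactor C_00 = -4
Want det = 0: -4 + (v - 1) * -4 = 0
  (v - 1) = 4 / -4 = -1
  v = 1 + (-1) = 0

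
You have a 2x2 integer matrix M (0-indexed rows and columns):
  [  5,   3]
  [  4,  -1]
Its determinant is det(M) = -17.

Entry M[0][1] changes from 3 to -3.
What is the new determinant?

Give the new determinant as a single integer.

det is linear in row 0: changing M[0][1] by delta changes det by delta * cofactor(0,1).
Cofactor C_01 = (-1)^(0+1) * minor(0,1) = -4
Entry delta = -3 - 3 = -6
Det delta = -6 * -4 = 24
New det = -17 + 24 = 7

Answer: 7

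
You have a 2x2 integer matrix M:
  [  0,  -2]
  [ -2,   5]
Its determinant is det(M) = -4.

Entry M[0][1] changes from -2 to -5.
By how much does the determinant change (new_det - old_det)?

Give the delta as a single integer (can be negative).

Answer: -6

Derivation:
Cofactor C_01 = 2
Entry delta = -5 - -2 = -3
Det delta = entry_delta * cofactor = -3 * 2 = -6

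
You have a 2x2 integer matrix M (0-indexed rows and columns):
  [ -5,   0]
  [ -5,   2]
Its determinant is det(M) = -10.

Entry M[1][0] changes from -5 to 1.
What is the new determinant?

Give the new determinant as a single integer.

Answer: -10

Derivation:
det is linear in row 1: changing M[1][0] by delta changes det by delta * cofactor(1,0).
Cofactor C_10 = (-1)^(1+0) * minor(1,0) = 0
Entry delta = 1 - -5 = 6
Det delta = 6 * 0 = 0
New det = -10 + 0 = -10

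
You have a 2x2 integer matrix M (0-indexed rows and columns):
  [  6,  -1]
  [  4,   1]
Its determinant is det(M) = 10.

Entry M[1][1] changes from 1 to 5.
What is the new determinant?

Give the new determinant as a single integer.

Answer: 34

Derivation:
det is linear in row 1: changing M[1][1] by delta changes det by delta * cofactor(1,1).
Cofactor C_11 = (-1)^(1+1) * minor(1,1) = 6
Entry delta = 5 - 1 = 4
Det delta = 4 * 6 = 24
New det = 10 + 24 = 34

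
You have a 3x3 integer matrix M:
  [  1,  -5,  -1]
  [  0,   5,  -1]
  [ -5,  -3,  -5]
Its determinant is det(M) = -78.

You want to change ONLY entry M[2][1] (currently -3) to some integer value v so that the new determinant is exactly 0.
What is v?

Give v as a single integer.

det is linear in entry M[2][1]: det = old_det + (v - -3) * C_21
Cofactor C_21 = 1
Want det = 0: -78 + (v - -3) * 1 = 0
  (v - -3) = 78 / 1 = 78
  v = -3 + (78) = 75

Answer: 75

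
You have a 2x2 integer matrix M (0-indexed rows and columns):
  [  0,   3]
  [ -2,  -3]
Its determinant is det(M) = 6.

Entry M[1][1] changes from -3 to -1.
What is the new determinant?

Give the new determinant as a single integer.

Answer: 6

Derivation:
det is linear in row 1: changing M[1][1] by delta changes det by delta * cofactor(1,1).
Cofactor C_11 = (-1)^(1+1) * minor(1,1) = 0
Entry delta = -1 - -3 = 2
Det delta = 2 * 0 = 0
New det = 6 + 0 = 6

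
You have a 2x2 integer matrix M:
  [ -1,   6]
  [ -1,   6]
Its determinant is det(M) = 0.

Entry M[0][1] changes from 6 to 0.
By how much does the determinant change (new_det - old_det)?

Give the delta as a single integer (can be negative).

Cofactor C_01 = 1
Entry delta = 0 - 6 = -6
Det delta = entry_delta * cofactor = -6 * 1 = -6

Answer: -6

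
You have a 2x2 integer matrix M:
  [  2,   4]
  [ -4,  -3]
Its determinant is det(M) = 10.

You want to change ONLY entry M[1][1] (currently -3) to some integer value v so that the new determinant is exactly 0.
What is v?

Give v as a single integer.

det is linear in entry M[1][1]: det = old_det + (v - -3) * C_11
Cofactor C_11 = 2
Want det = 0: 10 + (v - -3) * 2 = 0
  (v - -3) = -10 / 2 = -5
  v = -3 + (-5) = -8

Answer: -8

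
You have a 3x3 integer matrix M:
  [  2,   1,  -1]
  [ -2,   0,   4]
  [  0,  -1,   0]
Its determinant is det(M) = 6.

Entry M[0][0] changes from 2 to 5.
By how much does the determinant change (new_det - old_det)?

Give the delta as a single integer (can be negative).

Answer: 12

Derivation:
Cofactor C_00 = 4
Entry delta = 5 - 2 = 3
Det delta = entry_delta * cofactor = 3 * 4 = 12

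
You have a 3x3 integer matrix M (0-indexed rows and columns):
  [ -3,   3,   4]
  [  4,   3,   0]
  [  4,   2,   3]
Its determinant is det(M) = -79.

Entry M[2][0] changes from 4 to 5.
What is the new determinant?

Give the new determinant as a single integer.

Answer: -91

Derivation:
det is linear in row 2: changing M[2][0] by delta changes det by delta * cofactor(2,0).
Cofactor C_20 = (-1)^(2+0) * minor(2,0) = -12
Entry delta = 5 - 4 = 1
Det delta = 1 * -12 = -12
New det = -79 + -12 = -91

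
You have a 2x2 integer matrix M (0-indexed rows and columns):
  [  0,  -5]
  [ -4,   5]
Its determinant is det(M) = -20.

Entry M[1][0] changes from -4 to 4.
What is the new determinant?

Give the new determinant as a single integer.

det is linear in row 1: changing M[1][0] by delta changes det by delta * cofactor(1,0).
Cofactor C_10 = (-1)^(1+0) * minor(1,0) = 5
Entry delta = 4 - -4 = 8
Det delta = 8 * 5 = 40
New det = -20 + 40 = 20

Answer: 20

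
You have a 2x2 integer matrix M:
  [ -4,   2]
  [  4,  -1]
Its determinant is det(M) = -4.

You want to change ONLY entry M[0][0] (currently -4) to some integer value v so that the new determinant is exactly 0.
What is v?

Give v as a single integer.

Answer: -8

Derivation:
det is linear in entry M[0][0]: det = old_det + (v - -4) * C_00
Cofactor C_00 = -1
Want det = 0: -4 + (v - -4) * -1 = 0
  (v - -4) = 4 / -1 = -4
  v = -4 + (-4) = -8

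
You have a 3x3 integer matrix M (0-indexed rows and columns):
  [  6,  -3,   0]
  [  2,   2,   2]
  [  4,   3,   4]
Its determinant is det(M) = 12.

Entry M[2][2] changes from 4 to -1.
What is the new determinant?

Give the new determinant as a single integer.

det is linear in row 2: changing M[2][2] by delta changes det by delta * cofactor(2,2).
Cofactor C_22 = (-1)^(2+2) * minor(2,2) = 18
Entry delta = -1 - 4 = -5
Det delta = -5 * 18 = -90
New det = 12 + -90 = -78

Answer: -78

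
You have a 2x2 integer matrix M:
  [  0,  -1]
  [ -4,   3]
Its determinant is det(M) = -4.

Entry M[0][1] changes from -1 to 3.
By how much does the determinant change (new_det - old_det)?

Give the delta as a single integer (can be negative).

Cofactor C_01 = 4
Entry delta = 3 - -1 = 4
Det delta = entry_delta * cofactor = 4 * 4 = 16

Answer: 16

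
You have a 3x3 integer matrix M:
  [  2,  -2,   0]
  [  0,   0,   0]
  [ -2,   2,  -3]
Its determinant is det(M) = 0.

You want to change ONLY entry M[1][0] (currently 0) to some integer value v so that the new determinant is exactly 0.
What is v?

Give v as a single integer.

Answer: 0

Derivation:
det is linear in entry M[1][0]: det = old_det + (v - 0) * C_10
Cofactor C_10 = -6
Want det = 0: 0 + (v - 0) * -6 = 0
  (v - 0) = 0 / -6 = 0
  v = 0 + (0) = 0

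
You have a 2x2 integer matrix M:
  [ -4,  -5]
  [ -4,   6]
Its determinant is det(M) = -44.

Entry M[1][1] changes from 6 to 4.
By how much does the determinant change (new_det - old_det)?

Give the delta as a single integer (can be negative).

Answer: 8

Derivation:
Cofactor C_11 = -4
Entry delta = 4 - 6 = -2
Det delta = entry_delta * cofactor = -2 * -4 = 8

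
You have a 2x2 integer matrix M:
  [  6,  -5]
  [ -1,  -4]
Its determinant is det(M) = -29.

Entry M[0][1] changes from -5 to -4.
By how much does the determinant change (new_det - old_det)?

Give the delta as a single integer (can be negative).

Cofactor C_01 = 1
Entry delta = -4 - -5 = 1
Det delta = entry_delta * cofactor = 1 * 1 = 1

Answer: 1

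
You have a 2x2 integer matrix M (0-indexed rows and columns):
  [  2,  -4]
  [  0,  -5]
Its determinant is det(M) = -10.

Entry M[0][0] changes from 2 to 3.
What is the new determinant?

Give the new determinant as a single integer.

det is linear in row 0: changing M[0][0] by delta changes det by delta * cofactor(0,0).
Cofactor C_00 = (-1)^(0+0) * minor(0,0) = -5
Entry delta = 3 - 2 = 1
Det delta = 1 * -5 = -5
New det = -10 + -5 = -15

Answer: -15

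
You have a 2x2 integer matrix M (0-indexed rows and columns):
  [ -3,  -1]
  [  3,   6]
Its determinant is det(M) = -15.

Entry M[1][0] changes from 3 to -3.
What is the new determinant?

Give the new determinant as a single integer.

det is linear in row 1: changing M[1][0] by delta changes det by delta * cofactor(1,0).
Cofactor C_10 = (-1)^(1+0) * minor(1,0) = 1
Entry delta = -3 - 3 = -6
Det delta = -6 * 1 = -6
New det = -15 + -6 = -21

Answer: -21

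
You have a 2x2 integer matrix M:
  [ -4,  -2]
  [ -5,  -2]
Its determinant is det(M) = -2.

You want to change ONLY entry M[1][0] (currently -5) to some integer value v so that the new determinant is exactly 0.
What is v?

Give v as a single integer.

Answer: -4

Derivation:
det is linear in entry M[1][0]: det = old_det + (v - -5) * C_10
Cofactor C_10 = 2
Want det = 0: -2 + (v - -5) * 2 = 0
  (v - -5) = 2 / 2 = 1
  v = -5 + (1) = -4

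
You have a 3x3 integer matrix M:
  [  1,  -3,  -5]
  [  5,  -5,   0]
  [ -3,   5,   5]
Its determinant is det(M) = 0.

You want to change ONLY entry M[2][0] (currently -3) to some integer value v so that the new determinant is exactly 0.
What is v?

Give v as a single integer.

det is linear in entry M[2][0]: det = old_det + (v - -3) * C_20
Cofactor C_20 = -25
Want det = 0: 0 + (v - -3) * -25 = 0
  (v - -3) = 0 / -25 = 0
  v = -3 + (0) = -3

Answer: -3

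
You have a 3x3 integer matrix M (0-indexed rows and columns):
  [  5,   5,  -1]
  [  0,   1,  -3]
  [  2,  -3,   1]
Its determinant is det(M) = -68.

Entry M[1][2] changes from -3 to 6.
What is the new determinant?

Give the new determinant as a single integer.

det is linear in row 1: changing M[1][2] by delta changes det by delta * cofactor(1,2).
Cofactor C_12 = (-1)^(1+2) * minor(1,2) = 25
Entry delta = 6 - -3 = 9
Det delta = 9 * 25 = 225
New det = -68 + 225 = 157

Answer: 157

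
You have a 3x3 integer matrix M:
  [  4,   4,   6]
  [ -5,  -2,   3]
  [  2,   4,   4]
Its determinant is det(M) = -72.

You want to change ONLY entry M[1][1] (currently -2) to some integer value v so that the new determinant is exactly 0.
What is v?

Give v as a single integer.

Answer: 16

Derivation:
det is linear in entry M[1][1]: det = old_det + (v - -2) * C_11
Cofactor C_11 = 4
Want det = 0: -72 + (v - -2) * 4 = 0
  (v - -2) = 72 / 4 = 18
  v = -2 + (18) = 16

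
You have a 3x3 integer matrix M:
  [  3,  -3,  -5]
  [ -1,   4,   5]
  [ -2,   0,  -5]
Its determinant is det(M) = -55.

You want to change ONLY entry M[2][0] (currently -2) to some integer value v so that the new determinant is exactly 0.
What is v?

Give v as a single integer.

Answer: 9

Derivation:
det is linear in entry M[2][0]: det = old_det + (v - -2) * C_20
Cofactor C_20 = 5
Want det = 0: -55 + (v - -2) * 5 = 0
  (v - -2) = 55 / 5 = 11
  v = -2 + (11) = 9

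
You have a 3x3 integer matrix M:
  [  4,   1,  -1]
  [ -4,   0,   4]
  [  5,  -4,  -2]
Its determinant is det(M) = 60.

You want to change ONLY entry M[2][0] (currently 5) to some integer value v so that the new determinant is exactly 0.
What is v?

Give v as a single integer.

Answer: -10

Derivation:
det is linear in entry M[2][0]: det = old_det + (v - 5) * C_20
Cofactor C_20 = 4
Want det = 0: 60 + (v - 5) * 4 = 0
  (v - 5) = -60 / 4 = -15
  v = 5 + (-15) = -10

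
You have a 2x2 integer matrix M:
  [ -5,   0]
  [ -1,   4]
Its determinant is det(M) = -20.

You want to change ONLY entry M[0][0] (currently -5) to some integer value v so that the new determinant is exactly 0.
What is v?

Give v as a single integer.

det is linear in entry M[0][0]: det = old_det + (v - -5) * C_00
Cofactor C_00 = 4
Want det = 0: -20 + (v - -5) * 4 = 0
  (v - -5) = 20 / 4 = 5
  v = -5 + (5) = 0

Answer: 0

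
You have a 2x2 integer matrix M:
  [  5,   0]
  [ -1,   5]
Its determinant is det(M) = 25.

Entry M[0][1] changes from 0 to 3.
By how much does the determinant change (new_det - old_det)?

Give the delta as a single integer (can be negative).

Cofactor C_01 = 1
Entry delta = 3 - 0 = 3
Det delta = entry_delta * cofactor = 3 * 1 = 3

Answer: 3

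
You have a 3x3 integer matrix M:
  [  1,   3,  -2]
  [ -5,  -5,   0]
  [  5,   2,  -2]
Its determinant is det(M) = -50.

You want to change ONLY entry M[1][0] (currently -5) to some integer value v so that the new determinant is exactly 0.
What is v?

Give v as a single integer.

det is linear in entry M[1][0]: det = old_det + (v - -5) * C_10
Cofactor C_10 = 2
Want det = 0: -50 + (v - -5) * 2 = 0
  (v - -5) = 50 / 2 = 25
  v = -5 + (25) = 20

Answer: 20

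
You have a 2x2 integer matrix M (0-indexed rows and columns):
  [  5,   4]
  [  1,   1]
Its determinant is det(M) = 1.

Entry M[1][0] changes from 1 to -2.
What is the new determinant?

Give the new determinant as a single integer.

det is linear in row 1: changing M[1][0] by delta changes det by delta * cofactor(1,0).
Cofactor C_10 = (-1)^(1+0) * minor(1,0) = -4
Entry delta = -2 - 1 = -3
Det delta = -3 * -4 = 12
New det = 1 + 12 = 13

Answer: 13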